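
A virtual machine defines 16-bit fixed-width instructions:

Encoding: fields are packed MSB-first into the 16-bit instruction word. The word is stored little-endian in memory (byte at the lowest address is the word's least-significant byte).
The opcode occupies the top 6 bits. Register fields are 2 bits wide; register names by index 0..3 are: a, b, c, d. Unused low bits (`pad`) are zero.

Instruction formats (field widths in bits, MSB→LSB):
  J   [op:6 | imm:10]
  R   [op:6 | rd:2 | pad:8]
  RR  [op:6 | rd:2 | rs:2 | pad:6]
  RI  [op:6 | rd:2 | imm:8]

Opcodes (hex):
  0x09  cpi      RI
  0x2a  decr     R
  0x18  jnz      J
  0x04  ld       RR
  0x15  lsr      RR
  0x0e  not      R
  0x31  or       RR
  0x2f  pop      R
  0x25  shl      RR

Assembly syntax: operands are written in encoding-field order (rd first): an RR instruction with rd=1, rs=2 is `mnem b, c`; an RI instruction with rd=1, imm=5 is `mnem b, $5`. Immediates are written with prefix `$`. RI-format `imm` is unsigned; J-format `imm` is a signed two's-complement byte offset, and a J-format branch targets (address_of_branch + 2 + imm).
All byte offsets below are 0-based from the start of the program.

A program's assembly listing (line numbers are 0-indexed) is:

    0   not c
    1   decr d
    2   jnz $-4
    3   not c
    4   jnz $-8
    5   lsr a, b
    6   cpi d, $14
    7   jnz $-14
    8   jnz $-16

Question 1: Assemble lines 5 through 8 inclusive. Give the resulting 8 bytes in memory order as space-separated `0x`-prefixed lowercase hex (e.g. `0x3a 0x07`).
5. lsr fields op=0x15:6|rd=0:2|rs=1:2|pad=0:6 → word 5440h → 40 54
6. cpi fields op=0x9:6|rd=3:2|imm=14:8 → word 270eh → 0e 27
7. jnz fields op=0x18:6|imm=-14:10 → word 63f2h → f2 63
8. jnz fields op=0x18:6|imm=-16:10 → word 63f0h → f0 63

0x40 0x54 0x0e 0x27 0xf2 0x63 0xf0 0x63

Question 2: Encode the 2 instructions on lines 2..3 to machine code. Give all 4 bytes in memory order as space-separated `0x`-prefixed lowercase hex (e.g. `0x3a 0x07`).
line 2 (jnz): pack op=0x18:6|imm=-4:10 = 0x63fc; little→ fc 63
line 3 (not): pack op=0xe:6|rd=2:2|pad=0:8 = 0x3a00; little→ 00 3a

0xfc 0x63 0x00 0x3a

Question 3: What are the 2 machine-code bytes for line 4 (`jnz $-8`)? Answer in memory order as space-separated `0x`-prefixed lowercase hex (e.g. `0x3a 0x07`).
0xf8 0x63

L4: jnz op=0x18:6|imm=-8:10 ⇒ 0x63f8 ⇒ little f8 63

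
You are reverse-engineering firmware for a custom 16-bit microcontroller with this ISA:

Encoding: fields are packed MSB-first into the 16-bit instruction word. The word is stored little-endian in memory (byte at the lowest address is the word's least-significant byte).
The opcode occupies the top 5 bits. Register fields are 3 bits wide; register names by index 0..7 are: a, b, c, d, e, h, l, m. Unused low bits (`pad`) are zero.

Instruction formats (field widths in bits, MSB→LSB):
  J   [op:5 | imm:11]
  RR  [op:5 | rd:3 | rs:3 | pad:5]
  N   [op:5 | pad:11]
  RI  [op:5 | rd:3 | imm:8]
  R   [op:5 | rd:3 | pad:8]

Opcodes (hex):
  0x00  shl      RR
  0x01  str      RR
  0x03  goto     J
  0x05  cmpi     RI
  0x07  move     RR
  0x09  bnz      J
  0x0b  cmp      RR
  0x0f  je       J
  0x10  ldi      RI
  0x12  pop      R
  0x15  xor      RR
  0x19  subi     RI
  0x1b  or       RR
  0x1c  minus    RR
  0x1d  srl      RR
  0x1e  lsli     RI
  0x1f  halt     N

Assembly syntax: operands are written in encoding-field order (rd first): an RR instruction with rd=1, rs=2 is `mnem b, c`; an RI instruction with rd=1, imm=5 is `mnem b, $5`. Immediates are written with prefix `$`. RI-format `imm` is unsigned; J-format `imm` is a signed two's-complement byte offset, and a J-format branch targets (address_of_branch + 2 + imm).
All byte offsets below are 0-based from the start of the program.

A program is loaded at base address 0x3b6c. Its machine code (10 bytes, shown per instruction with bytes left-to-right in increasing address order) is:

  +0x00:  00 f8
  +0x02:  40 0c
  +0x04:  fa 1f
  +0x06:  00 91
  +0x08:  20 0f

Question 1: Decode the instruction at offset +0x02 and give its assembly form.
str e, c

off 0x02: read 40 0c as little → 0x0c40
  top 5b → 0x1 → str [RR]
  rd: (w>>8)&0x7=0x4 → e
  rs: (w>>5)&0x7=0x2 → c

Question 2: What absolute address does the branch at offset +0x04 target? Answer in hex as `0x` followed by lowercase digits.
off 0x04: read fa 1f as little → 0x1ffa
  top 5b → 0x3 → goto [J]
  imm@[10:0]=0x7fa (s11→-6) ⇒ $-6
  target = base 0x3b6c + off 0x04 + 2 + imm -6 = 0x3b6c

0x3b6c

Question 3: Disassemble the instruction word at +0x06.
off 0x06: read 00 91 as little → 0x9100
  top 5b → 0x12 → pop [R]
  [10:8] rd=1 = b

pop b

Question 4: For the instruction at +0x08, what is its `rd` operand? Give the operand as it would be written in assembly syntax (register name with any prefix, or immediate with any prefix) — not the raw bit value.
m

@+08  little-endian(20 0f) = 0x0f20
  opcode bits[15:11]=0x1: str/RR
  rd: (w>>8)&0x7=0x7 → m
  rs: (w>>5)&0x7=0x1 → b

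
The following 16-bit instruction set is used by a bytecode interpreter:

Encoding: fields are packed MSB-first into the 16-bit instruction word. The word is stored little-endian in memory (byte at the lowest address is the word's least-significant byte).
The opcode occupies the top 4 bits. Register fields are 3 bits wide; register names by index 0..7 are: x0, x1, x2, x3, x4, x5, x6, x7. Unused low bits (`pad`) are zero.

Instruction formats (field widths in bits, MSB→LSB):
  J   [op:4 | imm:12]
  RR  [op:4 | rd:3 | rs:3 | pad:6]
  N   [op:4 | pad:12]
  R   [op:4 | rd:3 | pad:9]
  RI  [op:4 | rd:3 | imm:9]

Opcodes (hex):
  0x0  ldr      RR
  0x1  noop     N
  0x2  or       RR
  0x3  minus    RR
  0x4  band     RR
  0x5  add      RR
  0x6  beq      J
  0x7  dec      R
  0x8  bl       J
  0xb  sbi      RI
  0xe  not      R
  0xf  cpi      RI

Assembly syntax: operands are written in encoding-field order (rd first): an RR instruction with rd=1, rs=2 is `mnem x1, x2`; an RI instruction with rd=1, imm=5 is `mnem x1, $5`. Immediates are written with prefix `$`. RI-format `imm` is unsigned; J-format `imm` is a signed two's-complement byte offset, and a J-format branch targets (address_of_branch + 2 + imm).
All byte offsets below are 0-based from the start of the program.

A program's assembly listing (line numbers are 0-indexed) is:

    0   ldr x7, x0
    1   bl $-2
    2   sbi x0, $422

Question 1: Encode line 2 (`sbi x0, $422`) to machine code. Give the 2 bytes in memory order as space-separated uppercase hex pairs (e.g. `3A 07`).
2. sbi fields op=0xb:4|rd=0:3|imm=422:9 → word b1a6h → a6 b1

A6 B1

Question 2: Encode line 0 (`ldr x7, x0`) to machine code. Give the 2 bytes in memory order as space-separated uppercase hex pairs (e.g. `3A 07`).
L0: ldr op=0x0:4|rd=7:3|rs=0:3|pad=0:6 ⇒ 0x0e00 ⇒ little 00 0e

00 0E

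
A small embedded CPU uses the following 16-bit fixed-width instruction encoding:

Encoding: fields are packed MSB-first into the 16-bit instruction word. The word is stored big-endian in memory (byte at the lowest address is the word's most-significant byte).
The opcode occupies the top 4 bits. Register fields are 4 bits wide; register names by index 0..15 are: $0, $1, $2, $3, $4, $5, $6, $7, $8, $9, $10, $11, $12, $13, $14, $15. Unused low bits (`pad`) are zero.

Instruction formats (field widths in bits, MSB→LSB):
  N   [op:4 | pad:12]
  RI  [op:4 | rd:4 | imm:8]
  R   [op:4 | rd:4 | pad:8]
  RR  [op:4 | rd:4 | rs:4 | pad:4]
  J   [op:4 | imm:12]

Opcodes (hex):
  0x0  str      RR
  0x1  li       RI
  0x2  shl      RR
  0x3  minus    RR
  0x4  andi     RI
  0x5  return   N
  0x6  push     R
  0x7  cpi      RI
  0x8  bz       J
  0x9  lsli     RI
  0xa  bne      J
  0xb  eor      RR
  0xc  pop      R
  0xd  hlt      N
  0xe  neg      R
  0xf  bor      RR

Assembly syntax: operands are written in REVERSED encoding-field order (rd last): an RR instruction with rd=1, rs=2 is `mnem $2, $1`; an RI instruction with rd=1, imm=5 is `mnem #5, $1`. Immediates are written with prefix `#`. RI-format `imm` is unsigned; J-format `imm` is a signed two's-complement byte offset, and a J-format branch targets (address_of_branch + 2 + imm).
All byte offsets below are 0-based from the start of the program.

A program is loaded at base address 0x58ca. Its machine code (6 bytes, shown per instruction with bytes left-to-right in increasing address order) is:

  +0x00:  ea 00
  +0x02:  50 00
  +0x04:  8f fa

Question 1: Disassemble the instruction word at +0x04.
bz #-6

@+04  big-endian(8f fa) = 0x8ffa
  op=0x8ffa>>12=0x8 ⇒ bz (J)
  imm@[11:0]=0xffa (s12→-6) ⇒ #-6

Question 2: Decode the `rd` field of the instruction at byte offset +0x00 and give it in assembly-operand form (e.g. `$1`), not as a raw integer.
+0x00: ea 00 ⇒ word 0xea00 (big)
  opcode bits[15:12]=0xe: neg/R
  rd: (w>>8)&0xf=0xa → $10

$10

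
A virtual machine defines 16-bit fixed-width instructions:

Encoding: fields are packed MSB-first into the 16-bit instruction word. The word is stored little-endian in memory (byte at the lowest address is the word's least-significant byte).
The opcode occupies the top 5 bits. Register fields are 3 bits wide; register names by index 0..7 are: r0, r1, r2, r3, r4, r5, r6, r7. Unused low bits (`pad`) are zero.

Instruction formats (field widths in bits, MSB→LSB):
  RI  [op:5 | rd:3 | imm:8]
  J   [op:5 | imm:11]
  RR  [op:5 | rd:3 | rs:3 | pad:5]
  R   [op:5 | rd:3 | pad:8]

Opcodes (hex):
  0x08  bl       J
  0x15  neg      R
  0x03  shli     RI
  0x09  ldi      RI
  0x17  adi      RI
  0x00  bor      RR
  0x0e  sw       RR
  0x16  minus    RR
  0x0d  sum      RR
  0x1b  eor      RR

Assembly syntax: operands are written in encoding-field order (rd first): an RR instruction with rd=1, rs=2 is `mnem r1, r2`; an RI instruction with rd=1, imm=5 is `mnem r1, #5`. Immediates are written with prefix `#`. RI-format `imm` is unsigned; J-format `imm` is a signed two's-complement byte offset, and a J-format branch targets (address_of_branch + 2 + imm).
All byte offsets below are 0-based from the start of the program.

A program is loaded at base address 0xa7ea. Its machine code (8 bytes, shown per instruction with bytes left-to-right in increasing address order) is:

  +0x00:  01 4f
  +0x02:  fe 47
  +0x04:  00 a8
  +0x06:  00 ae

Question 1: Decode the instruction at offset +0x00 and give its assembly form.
[00] 01 4f → 0x4f01
  top 5b → 0x9 → ldi [RI]
  rd: (w>>8)&0x7=0x7 → r7
  imm: (w>>0)&0xff=0x1 → #1

ldi r7, #1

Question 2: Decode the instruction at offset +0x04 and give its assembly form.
neg r0

+0x04: 00 a8 ⇒ word 0xa800 (little)
  op=0xa800>>11=0x15 ⇒ neg (R)
  rd@[10:8]=0x0 ⇒ r0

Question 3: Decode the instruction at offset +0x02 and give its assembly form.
bl #-2

[02] fe 47 → 0x47fe
  opcode bits[15:11]=0x8: bl/J
  imm@[10:0]=0x7fe (s11→-2) ⇒ #-2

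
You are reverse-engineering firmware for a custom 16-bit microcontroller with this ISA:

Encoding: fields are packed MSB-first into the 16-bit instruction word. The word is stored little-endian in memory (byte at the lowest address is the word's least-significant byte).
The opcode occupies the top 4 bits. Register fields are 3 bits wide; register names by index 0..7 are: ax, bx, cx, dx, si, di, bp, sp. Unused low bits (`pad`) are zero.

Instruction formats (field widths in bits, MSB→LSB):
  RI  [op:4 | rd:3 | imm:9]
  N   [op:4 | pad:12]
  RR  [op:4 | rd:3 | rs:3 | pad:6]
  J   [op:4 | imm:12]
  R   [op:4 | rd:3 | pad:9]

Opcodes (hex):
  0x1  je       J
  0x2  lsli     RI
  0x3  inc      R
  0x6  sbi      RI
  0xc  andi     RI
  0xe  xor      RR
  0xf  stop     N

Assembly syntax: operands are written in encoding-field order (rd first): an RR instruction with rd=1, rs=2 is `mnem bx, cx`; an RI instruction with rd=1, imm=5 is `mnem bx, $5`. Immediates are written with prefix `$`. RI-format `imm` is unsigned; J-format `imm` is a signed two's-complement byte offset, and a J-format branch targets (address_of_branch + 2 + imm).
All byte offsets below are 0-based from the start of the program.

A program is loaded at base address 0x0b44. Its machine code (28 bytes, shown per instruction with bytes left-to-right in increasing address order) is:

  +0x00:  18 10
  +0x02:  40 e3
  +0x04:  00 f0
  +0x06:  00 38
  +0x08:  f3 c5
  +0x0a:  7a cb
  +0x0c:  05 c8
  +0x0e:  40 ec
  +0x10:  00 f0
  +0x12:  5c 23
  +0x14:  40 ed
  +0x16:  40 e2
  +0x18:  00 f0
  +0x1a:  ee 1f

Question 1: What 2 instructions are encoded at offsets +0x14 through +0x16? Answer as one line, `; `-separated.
+0x14: 40 ed ⇒ word 0xed40 (little)
  opcode bits[15:12]=0xe: xor/RR
  [11:9] rd=6 = bp
  [8:6] rs=5 = di
+0x16: 40 e2 ⇒ word 0xe240 (little)
  opcode bits[15:12]=0xe: xor/RR
  [11:9] rd=1 = bx
  [8:6] rs=1 = bx

xor bp, di; xor bx, bx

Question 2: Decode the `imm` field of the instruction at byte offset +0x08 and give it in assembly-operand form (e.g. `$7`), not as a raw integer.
$499

off 0x08: read f3 c5 as little → 0xc5f3
  top 4b → 0xc → andi [RI]
  [11:9] rd=2 = cx
  [8:0] imm=499 = $499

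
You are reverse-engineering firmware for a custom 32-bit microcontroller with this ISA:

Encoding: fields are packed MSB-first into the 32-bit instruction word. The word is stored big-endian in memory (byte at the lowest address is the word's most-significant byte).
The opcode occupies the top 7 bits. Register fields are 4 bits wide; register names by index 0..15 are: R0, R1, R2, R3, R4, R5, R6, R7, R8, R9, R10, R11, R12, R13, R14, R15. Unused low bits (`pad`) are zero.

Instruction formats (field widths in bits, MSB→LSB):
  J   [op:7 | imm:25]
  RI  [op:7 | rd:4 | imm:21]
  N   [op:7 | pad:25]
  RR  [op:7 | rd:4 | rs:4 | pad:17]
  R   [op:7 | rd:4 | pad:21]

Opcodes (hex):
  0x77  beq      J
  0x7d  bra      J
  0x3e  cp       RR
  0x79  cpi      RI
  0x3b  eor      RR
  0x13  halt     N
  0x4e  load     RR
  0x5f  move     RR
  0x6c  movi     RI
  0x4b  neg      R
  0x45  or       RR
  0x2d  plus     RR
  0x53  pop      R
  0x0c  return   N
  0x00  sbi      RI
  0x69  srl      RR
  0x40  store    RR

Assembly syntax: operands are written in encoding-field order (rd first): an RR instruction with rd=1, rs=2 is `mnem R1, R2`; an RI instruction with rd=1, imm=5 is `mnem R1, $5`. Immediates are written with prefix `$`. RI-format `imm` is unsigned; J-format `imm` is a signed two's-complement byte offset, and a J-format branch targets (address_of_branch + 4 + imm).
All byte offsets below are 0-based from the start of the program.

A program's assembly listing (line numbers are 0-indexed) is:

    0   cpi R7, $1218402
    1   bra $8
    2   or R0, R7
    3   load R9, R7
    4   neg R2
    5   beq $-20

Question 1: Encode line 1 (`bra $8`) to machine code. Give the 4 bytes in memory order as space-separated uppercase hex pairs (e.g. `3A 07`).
L1: bra op=0x7d:7|imm=8:25 ⇒ 0xfa000008 ⇒ big fa 00 00 08

FA 00 00 08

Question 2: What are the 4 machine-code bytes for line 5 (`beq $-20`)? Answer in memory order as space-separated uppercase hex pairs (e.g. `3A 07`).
line 5 (beq): pack op=0x77:7|imm=-20:25 = 0xefffffec; big→ ef ff ff ec

EF FF FF EC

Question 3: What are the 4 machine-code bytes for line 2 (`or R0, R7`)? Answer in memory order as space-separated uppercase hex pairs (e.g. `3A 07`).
line 2 (or): pack op=0x45:7|rd=0:4|rs=7:4|pad=0:17 = 0x8a0e0000; big→ 8a 0e 00 00

8A 0E 00 00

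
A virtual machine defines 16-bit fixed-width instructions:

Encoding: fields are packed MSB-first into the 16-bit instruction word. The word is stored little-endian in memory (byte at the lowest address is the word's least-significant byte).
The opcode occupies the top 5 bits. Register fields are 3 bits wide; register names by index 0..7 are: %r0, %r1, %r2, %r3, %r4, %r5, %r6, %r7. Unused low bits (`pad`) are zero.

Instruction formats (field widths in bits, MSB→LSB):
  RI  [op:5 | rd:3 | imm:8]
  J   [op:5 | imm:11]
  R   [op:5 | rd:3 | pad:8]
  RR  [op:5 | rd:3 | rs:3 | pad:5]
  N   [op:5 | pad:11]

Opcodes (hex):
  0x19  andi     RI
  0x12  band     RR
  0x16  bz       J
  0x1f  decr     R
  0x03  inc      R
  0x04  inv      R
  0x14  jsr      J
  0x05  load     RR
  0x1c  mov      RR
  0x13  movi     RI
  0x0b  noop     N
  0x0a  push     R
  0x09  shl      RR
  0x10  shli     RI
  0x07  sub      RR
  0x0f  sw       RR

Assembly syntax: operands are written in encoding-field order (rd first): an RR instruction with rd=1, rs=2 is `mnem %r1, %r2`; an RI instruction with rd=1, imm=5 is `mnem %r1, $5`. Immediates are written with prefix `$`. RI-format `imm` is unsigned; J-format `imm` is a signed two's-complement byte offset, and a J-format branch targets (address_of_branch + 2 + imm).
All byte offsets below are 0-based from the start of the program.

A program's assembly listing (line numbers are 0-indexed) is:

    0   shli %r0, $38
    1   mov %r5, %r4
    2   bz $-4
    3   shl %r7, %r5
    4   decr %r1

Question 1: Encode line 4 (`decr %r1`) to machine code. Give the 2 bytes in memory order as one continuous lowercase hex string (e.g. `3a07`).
00f9

4. decr fields op=0x1f:5|rd=1:3|pad=0:8 → word f900h → 00 f9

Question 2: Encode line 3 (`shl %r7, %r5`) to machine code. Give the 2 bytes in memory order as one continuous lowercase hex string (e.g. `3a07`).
3. shl fields op=0x9:5|rd=7:3|rs=5:3|pad=0:5 → word 4fa0h → a0 4f

a04f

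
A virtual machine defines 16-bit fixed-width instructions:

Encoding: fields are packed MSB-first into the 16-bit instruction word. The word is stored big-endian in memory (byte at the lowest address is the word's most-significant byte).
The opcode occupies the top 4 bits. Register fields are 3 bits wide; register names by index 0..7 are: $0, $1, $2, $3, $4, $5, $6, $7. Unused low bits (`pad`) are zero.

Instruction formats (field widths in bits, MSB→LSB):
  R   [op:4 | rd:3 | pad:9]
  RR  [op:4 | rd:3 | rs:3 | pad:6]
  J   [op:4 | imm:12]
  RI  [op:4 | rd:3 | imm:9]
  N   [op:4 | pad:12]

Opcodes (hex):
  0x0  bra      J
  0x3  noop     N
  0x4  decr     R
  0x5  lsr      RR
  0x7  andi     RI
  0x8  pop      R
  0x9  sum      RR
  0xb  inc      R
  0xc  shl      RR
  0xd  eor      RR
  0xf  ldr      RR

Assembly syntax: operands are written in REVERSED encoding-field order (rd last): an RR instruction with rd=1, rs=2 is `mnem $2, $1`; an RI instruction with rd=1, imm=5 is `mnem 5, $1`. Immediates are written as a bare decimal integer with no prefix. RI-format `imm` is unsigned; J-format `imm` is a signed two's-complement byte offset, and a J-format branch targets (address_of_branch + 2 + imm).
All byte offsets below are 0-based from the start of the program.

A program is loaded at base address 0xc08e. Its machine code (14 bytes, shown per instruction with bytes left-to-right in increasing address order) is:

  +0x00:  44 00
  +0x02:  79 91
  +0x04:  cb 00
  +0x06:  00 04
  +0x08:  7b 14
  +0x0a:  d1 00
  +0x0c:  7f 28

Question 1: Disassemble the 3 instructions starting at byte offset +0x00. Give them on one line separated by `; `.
+0x00: 44 00 ⇒ word 0x4400 (big)
  top 4b → 0x4 → decr [R]
  rd@[11:9]=0x2 ⇒ $2
+0x02: 79 91 ⇒ word 0x7991 (big)
  top 4b → 0x7 → andi [RI]
  rd@[11:9]=0x4 ⇒ $4
  imm@[8:0]=0x191 ⇒ 401
+0x04: cb 00 ⇒ word 0xcb00 (big)
  top 4b → 0xc → shl [RR]
  rd@[11:9]=0x5 ⇒ $5
  rs@[8:6]=0x4 ⇒ $4

decr $2; andi 401, $4; shl $4, $5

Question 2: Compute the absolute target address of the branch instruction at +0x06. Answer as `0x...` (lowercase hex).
off 0x06: read 00 04 as big → 0x0004
  top 4b → 0x0 → bra [J]
  imm@[11:0]=0x4 ⇒ 4
  target = base 0xc08e + off 0x06 + 2 + imm 4 = 0xc09a

0xc09a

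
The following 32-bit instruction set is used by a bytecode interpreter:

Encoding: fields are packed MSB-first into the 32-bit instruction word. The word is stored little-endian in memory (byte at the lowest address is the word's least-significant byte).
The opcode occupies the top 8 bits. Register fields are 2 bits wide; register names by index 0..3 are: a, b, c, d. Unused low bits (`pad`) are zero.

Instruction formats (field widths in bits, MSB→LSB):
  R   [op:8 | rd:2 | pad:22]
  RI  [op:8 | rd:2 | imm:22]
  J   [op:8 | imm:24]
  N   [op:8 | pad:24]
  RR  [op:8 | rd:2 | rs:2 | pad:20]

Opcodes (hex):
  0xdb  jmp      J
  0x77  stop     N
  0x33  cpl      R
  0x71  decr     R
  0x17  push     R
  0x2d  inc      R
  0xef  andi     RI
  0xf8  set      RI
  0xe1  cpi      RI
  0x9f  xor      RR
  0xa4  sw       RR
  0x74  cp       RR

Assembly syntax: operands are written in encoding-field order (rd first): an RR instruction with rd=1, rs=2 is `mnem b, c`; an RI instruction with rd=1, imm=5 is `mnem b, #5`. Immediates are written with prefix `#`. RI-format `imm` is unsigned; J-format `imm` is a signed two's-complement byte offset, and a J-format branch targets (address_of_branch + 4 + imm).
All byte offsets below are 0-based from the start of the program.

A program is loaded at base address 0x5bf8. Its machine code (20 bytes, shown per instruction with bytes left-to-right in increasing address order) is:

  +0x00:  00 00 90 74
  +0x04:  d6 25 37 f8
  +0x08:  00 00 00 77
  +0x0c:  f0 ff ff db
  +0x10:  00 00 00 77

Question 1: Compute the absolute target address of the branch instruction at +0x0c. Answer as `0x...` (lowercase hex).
off 0x0c: read f0 ff ff db as little → 0xdbfffff0
  opcode bits[31:24]=0xdb: jmp/J
  imm@[23:0]=0xfffff0 (s24→-16) ⇒ #-16
  target = base 0x5bf8 + off 0x0c + 4 + imm -16 = 0x5bf8

0x5bf8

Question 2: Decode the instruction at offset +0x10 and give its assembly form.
@+10  little-endian(00 00 00 77) = 0x77000000
  opcode bits[31:24]=0x77: stop/N

stop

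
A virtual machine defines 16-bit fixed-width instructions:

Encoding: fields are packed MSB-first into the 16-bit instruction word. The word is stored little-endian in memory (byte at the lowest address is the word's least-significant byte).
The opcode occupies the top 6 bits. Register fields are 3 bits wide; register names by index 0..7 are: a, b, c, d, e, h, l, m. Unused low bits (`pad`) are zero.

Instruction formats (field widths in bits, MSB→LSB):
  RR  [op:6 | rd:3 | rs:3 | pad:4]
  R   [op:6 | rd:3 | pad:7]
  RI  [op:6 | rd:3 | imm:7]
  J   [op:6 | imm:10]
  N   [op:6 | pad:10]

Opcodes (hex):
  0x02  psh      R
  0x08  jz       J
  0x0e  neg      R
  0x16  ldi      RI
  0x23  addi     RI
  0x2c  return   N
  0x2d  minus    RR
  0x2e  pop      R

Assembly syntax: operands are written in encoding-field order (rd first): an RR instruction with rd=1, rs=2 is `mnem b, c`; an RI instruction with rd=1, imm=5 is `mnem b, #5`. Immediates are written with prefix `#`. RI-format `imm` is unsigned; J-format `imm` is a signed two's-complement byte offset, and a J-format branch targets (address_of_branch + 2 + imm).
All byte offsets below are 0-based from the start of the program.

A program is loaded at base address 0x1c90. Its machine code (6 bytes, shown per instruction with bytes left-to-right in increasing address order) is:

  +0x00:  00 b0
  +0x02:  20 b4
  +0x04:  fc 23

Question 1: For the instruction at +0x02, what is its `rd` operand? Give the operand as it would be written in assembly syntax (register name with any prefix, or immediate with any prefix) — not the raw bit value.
a

+0x02: 20 b4 ⇒ word 0xb420 (little)
  opcode bits[15:10]=0x2d: minus/RR
  [9:7] rd=0 = a
  [6:4] rs=2 = c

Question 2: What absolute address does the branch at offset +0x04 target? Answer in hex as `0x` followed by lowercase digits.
0x1c92

off 0x04: read fc 23 as little → 0x23fc
  op=0x23fc>>10=0x8 ⇒ jz (J)
  imm@[9:0]=0x3fc (s10→-4) ⇒ #-4
  target = base 0x1c90 + off 0x04 + 2 + imm -4 = 0x1c92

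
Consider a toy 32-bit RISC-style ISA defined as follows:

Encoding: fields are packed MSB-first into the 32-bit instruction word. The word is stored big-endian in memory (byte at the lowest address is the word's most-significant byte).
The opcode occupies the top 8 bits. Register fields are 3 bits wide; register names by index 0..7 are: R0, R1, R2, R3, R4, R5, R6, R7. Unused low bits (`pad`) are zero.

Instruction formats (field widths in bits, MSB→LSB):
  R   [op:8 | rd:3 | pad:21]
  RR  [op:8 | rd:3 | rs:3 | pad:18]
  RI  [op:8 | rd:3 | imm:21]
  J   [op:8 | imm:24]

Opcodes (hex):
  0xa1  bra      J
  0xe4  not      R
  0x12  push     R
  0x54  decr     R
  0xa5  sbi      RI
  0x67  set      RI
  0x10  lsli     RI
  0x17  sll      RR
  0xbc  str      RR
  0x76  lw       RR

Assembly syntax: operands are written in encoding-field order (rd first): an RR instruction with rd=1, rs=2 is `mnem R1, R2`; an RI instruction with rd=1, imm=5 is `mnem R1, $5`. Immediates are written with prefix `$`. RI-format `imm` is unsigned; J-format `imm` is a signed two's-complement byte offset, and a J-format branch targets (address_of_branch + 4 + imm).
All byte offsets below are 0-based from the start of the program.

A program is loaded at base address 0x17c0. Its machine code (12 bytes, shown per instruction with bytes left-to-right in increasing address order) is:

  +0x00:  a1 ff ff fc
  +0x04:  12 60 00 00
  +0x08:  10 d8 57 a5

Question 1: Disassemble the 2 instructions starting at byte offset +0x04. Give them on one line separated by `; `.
off 0x04: read 12 60 00 00 as big → 0x12600000
  op=0x12600000>>24=0x12 ⇒ push (R)
  rd: (w>>21)&0x7=0x3 → R3
off 0x08: read 10 d8 57 a5 as big → 0x10d857a5
  op=0x10d857a5>>24=0x10 ⇒ lsli (RI)
  rd: (w>>21)&0x7=0x6 → R6
  imm: (w>>0)&0x1fffff=0x1857a5 → $1595301

push R3; lsli R6, $1595301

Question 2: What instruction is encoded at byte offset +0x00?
+0x00: a1 ff ff fc ⇒ word 0xa1fffffc (big)
  top 8b → 0xa1 → bra [J]
  imm@[23:0]=0xfffffc (s24→-4) ⇒ $-4

bra $-4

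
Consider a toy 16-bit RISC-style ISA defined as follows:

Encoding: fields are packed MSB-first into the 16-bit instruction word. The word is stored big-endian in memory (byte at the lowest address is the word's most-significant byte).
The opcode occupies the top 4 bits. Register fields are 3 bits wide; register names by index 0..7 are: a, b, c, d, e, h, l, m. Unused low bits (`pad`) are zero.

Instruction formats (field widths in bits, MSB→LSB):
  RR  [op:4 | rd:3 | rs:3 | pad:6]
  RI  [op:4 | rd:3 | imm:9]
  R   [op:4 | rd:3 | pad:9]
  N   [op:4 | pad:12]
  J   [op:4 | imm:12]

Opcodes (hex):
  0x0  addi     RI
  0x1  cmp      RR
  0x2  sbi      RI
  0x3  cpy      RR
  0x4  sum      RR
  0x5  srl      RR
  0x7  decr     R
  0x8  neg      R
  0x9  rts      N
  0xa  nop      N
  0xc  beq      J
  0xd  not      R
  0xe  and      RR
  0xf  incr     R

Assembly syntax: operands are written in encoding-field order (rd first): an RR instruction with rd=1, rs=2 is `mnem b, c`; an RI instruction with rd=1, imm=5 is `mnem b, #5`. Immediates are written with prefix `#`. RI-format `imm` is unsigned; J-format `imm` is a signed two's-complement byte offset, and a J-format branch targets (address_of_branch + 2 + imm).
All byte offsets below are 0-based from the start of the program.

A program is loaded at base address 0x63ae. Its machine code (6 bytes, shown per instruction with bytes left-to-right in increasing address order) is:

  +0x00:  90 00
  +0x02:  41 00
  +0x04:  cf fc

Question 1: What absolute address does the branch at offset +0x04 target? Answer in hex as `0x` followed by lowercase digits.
0x63b0

+0x04: cf fc ⇒ word 0xcffc (big)
  opcode bits[15:12]=0xc: beq/J
  imm: (w>>0)&0xfff=0xffc (s12→-4) → #-4
  target = base 0x63ae + off 0x04 + 2 + imm -4 = 0x63b0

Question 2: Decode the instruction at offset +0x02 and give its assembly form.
off 0x02: read 41 00 as big → 0x4100
  opcode bits[15:12]=0x4: sum/RR
  rd: (w>>9)&0x7=0x0 → a
  rs: (w>>6)&0x7=0x4 → e

sum a, e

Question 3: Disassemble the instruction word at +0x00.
+0x00: 90 00 ⇒ word 0x9000 (big)
  top 4b → 0x9 → rts [N]

rts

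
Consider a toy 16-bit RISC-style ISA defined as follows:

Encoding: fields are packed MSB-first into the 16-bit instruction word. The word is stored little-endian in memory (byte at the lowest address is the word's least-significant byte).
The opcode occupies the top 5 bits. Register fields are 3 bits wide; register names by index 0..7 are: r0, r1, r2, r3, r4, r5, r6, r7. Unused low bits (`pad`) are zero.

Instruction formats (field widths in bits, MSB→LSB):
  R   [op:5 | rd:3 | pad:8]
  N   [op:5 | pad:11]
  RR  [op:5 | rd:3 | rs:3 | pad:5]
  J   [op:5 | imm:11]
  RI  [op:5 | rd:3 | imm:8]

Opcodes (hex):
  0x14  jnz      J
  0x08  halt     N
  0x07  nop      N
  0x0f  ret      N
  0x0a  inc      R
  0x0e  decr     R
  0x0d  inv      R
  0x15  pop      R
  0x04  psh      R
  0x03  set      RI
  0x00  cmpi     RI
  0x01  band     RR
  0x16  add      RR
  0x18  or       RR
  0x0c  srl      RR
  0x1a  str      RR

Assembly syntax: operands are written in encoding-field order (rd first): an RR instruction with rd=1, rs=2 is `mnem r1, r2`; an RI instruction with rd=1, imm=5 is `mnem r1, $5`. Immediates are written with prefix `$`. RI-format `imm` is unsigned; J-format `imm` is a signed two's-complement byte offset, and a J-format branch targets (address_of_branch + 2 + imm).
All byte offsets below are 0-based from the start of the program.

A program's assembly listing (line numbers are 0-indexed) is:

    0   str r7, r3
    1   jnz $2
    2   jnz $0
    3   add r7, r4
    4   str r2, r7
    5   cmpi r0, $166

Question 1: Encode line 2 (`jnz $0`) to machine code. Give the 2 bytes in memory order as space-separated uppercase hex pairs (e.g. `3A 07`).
2. jnz fields op=0x14:5|imm=0:11 → word a000h → 00 a0

00 A0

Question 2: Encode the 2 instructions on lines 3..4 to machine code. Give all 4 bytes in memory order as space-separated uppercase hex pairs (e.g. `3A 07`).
line 3 (add): pack op=0x16:5|rd=7:3|rs=4:3|pad=0:5 = 0xb780; little→ 80 b7
line 4 (str): pack op=0x1a:5|rd=2:3|rs=7:3|pad=0:5 = 0xd2e0; little→ e0 d2

80 B7 E0 D2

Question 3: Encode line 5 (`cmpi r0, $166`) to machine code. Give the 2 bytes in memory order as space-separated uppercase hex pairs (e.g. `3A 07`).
A6 00

L5: cmpi op=0x0:5|rd=0:3|imm=166:8 ⇒ 0x00a6 ⇒ little a6 00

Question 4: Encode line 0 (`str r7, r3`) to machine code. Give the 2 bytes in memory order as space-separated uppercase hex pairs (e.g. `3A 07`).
0. str fields op=0x1a:5|rd=7:3|rs=3:3|pad=0:5 → word d760h → 60 d7

60 D7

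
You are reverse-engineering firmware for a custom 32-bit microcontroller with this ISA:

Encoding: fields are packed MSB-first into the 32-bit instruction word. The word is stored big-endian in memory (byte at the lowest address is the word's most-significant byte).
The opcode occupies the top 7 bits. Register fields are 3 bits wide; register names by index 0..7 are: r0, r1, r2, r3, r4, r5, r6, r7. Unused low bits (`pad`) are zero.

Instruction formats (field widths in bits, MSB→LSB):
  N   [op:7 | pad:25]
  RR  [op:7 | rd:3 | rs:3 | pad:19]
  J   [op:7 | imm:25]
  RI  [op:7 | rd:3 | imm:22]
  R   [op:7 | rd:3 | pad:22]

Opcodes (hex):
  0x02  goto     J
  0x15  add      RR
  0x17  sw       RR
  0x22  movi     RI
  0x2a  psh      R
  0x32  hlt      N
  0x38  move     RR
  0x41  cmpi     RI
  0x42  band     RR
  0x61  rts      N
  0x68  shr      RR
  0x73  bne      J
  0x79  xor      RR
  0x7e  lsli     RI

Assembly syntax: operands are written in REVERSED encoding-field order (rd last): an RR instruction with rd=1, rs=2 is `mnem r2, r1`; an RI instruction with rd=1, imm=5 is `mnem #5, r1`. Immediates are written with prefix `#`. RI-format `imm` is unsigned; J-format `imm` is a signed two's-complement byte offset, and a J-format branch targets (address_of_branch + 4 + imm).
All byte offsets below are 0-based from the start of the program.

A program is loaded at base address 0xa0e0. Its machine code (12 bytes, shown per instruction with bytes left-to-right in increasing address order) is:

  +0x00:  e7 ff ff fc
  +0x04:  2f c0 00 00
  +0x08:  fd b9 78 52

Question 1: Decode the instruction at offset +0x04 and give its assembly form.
sw r0, r7

[04] 2f c0 00 00 → 0x2fc00000
  top 7b → 0x17 → sw [RR]
  [24:22] rd=7 = r7
  [21:19] rs=0 = r0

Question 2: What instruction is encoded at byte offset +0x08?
lsli #3766354, r6

off 0x08: read fd b9 78 52 as big → 0xfdb97852
  opcode bits[31:25]=0x7e: lsli/RI
  rd@[24:22]=0x6 ⇒ r6
  imm@[21:0]=0x397852 ⇒ #3766354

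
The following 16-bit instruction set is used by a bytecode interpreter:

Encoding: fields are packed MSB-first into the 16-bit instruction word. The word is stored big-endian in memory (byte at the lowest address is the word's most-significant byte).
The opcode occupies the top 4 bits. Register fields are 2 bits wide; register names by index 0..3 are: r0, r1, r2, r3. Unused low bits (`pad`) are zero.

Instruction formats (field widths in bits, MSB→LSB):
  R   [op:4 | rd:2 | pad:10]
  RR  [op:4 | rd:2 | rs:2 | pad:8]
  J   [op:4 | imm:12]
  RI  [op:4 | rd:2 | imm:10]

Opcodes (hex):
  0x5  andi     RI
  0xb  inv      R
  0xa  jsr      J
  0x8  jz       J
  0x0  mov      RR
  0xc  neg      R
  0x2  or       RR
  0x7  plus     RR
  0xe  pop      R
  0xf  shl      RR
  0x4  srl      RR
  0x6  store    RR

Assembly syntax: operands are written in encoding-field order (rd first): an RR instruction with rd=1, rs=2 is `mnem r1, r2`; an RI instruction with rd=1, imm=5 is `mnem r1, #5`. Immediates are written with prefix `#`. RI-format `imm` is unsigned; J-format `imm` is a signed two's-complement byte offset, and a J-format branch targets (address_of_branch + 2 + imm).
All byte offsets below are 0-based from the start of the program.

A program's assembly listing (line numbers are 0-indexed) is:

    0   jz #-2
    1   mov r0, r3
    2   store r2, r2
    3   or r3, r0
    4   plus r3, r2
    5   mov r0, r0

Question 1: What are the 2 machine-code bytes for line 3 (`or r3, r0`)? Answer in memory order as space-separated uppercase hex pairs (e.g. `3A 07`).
2C 00

L3: or op=0x2:4|rd=3:2|rs=0:2|pad=0:8 ⇒ 0x2c00 ⇒ big 2c 00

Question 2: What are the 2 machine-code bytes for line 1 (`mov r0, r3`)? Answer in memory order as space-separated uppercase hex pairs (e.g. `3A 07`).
1. mov fields op=0x0:4|rd=0:2|rs=3:2|pad=0:8 → word 0300h → 03 00

03 00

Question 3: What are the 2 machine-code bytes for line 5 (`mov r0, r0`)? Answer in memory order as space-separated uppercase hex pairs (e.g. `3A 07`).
00 00

5. mov fields op=0x0:4|rd=0:2|rs=0:2|pad=0:8 → word 0000h → 00 00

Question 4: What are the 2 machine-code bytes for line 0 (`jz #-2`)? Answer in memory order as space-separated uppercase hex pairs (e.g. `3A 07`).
8F FE

L0: jz op=0x8:4|imm=-2:12 ⇒ 0x8ffe ⇒ big 8f fe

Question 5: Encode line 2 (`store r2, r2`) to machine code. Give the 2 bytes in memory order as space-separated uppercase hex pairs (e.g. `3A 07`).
6A 00

line 2 (store): pack op=0x6:4|rd=2:2|rs=2:2|pad=0:8 = 0x6a00; big→ 6a 00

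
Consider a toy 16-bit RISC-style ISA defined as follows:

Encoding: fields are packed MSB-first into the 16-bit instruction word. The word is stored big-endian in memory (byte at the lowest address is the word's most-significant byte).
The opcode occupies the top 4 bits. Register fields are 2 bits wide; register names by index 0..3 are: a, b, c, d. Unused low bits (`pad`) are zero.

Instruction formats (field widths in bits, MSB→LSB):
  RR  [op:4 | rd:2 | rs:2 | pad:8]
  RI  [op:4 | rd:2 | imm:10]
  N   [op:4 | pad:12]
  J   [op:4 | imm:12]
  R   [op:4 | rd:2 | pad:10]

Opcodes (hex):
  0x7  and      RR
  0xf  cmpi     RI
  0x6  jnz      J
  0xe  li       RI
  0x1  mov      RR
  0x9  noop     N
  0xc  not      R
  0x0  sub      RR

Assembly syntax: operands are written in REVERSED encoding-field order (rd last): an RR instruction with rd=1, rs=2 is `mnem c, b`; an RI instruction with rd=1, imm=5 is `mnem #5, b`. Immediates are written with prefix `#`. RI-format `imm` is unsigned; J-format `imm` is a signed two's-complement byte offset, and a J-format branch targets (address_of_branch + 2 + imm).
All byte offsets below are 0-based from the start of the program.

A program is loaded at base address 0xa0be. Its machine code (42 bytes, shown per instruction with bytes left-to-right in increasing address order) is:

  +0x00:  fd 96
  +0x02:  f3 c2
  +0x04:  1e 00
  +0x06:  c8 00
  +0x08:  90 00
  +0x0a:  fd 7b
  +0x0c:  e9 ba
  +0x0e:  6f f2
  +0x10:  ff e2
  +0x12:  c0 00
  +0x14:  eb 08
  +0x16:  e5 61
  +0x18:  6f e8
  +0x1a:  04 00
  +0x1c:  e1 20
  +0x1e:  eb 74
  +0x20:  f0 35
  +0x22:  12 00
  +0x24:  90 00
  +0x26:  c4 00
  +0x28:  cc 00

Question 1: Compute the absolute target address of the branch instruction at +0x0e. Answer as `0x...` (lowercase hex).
off 0x0e: read 6f f2 as big → 0x6ff2
  op=0x6ff2>>12=0x6 ⇒ jnz (J)
  [11:0] imm=4082 (s12→-14) = #-14
  target = base 0xa0be + off 0x0e + 2 + imm -14 = 0xa0c0

0xa0c0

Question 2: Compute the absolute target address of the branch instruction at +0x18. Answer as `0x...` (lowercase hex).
0xa0c0

off 0x18: read 6f e8 as big → 0x6fe8
  top 4b → 0x6 → jnz [J]
  imm: (w>>0)&0xfff=0xfe8 (s12→-24) → #-24
  target = base 0xa0be + off 0x18 + 2 + imm -24 = 0xa0c0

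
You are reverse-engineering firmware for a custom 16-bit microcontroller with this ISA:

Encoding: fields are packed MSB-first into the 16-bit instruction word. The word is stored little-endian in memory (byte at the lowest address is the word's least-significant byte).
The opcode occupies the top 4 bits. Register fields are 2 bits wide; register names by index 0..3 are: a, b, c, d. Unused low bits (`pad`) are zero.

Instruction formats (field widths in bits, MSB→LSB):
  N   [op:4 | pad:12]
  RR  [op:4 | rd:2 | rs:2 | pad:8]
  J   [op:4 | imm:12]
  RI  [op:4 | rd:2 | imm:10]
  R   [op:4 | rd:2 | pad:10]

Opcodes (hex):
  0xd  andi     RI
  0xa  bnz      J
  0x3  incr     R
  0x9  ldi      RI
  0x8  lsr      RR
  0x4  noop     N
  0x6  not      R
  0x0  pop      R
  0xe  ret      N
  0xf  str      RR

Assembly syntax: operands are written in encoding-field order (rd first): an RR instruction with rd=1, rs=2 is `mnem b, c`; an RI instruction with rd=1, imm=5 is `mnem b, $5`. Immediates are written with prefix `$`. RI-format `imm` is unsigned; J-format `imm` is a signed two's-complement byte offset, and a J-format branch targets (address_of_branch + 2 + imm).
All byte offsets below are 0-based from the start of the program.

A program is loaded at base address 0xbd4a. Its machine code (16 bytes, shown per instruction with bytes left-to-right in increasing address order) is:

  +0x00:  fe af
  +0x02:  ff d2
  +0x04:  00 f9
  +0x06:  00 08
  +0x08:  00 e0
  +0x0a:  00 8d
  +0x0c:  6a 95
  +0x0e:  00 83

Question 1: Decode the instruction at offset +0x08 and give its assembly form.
ret

[08] 00 e0 → 0xe000
  op=0xe000>>12=0xe ⇒ ret (N)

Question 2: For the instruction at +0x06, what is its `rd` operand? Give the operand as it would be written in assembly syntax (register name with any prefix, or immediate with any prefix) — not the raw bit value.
+0x06: 00 08 ⇒ word 0x0800 (little)
  top 4b → 0x0 → pop [R]
  rd@[11:10]=0x2 ⇒ c

c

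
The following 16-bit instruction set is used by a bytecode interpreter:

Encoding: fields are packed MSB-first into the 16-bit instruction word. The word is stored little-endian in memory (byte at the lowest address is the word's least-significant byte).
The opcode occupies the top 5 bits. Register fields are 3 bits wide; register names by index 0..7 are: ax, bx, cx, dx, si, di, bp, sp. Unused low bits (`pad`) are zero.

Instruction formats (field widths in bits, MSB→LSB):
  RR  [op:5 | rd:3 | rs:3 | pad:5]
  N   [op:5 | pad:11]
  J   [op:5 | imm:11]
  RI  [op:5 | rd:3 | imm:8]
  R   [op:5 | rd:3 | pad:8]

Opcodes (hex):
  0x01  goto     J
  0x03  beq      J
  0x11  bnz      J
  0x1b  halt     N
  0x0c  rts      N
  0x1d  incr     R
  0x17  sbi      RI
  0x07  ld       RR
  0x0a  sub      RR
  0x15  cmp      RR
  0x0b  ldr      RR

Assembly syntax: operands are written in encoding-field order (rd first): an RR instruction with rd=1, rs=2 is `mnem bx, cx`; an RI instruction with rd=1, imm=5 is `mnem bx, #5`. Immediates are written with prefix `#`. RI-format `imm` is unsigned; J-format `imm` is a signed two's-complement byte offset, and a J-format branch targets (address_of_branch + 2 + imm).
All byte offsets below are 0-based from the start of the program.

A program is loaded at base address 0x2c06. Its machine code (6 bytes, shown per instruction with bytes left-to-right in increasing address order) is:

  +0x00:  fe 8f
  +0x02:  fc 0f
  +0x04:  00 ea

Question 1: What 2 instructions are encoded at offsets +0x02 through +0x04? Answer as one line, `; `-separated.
+0x02: fc 0f ⇒ word 0x0ffc (little)
  top 5b → 0x1 → goto [J]
  [10:0] imm=2044 (s11→-4) = #-4
+0x04: 00 ea ⇒ word 0xea00 (little)
  top 5b → 0x1d → incr [R]
  [10:8] rd=2 = cx

goto #-4; incr cx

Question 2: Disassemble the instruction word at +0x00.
[00] fe 8f → 0x8ffe
  op=0x8ffe>>11=0x11 ⇒ bnz (J)
  imm@[10:0]=0x7fe (s11→-2) ⇒ #-2

bnz #-2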